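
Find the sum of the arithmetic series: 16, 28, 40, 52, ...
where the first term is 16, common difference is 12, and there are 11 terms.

Sₙ = n/2 × (first + last)
Last term = a + (n-1)d = 16 + (11-1)×12 = 136
S_11 = 11/2 × (16 + 136)
S_11 = 11/2 × 152 = 836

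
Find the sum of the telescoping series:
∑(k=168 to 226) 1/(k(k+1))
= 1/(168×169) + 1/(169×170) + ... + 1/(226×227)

Partial fractions: 1/(k(k+1)) = 1/k - 1/(k+1)
The series telescopes:
= (1/168 - 1/169) + (1/169 - 1/170) + ... + (1/226 - 1/227)
= 1/168 - 1/227
= 59/38136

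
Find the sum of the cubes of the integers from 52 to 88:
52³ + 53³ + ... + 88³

Use ∑_{k=1}^{n} k³ = [n(n+1)/2]², then subtract the first 51 terms.
∑_{k=1}^{88} k³ = [88×89/2]² = 3916² = 15335056
∑_{k=1}^{51} k³ = [51×52/2]² = 1326² = 1758276
∑_{k=52}^{88} k³ = 15335056 - 1758276 = 13576780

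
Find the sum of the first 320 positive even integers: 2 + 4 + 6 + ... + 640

Sum of first n even numbers = n(n+1)
= 320×321
= 102720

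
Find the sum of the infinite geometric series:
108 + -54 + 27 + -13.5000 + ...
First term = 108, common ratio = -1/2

For |r| < 1, S = a / (1 - r)
S = 108 / (1 - (-1/2))
S = 108 / (3/2)
S = 72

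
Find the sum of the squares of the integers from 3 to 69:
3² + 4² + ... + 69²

Use ∑_{k=1}^{n} k² = n(n+1)(2n+1)/6, then subtract the first 2 terms.
∑_{k=1}^{69} k² = 69×70×139/6 = 111895
∑_{k=1}^{2} k² = 2×3×5/6 = 5
∑_{k=3}^{69} k² = 111895 - 5 = 111890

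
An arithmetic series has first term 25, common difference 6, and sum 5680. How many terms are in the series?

Using S = n/2 × [2a + (n-1)d]
5680 = n/2 × [2(25) + (n-1)(6)]
5680 = n/2 × [50 + 6n - 6]
11360 = n × [44 + 6n]
6n² + (44)n - 11360 = 0
Discriminant: Δ = (44)² - 4(6)(-11360) = 1936 + 272640 = 274576
√Δ = 524
n = [-(44) + √Δ] / (2·6) = (-44 + 524) / 12 = 480 / 12 = 40
(The negative root is discarded since n must be a positive integer.)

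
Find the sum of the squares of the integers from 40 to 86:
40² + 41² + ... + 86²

Use ∑_{k=1}^{n} k² = n(n+1)(2n+1)/6, then subtract the first 39 terms.
∑_{k=1}^{86} k² = 86×87×173/6 = 215731
∑_{k=1}^{39} k² = 39×40×79/6 = 20540
∑_{k=40}^{86} k² = 215731 - 20540 = 195191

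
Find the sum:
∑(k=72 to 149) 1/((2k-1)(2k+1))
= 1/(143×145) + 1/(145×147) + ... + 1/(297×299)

Partial fractions: 1/((2k-1)(2k+1)) = (1/2)[1/(2k-1) - 1/(2k+1)]
The series telescopes:
= (1/2)[1/143 - 1/299]
= 6/3289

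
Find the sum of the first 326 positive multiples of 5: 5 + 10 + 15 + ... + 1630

Factor out 5: = 5(1 + 2 + ... + 326) = 5 × n(n+1)/2
= 5 × 326×327/2
= 5 × 53301
= 266505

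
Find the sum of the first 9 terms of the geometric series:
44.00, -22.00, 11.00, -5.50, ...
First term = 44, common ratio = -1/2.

Sₙ = a(1 - rⁿ) / (1 - r)
S_9 = 44(1 - (-1/2)^9) / (1 - (-1/2))
S_9 = 44(1 - (-1/512)) / (3/2)
S_9 = 1881/64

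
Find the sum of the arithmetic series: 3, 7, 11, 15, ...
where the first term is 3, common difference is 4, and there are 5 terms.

Sₙ = n/2 × (first + last)
Last term = a + (n-1)d = 3 + (5-1)×4 = 19
S_5 = 5/2 × (3 + 19)
S_5 = 5/2 × 22 = 55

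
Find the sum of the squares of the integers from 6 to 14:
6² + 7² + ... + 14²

Use ∑_{k=1}^{n} k² = n(n+1)(2n+1)/6, then subtract the first 5 terms.
∑_{k=1}^{14} k² = 14×15×29/6 = 1015
∑_{k=1}^{5} k² = 5×6×11/6 = 55
∑_{k=6}^{14} k² = 1015 - 55 = 960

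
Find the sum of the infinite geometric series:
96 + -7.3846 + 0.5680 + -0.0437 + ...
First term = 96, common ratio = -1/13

For |r| < 1, S = a / (1 - r)
S = 96 / (1 - (-1/13))
S = 96 / (14/13)
S = 624/7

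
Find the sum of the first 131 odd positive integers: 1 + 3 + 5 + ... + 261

Sum of first n odd numbers = n²
= 131²
= 17161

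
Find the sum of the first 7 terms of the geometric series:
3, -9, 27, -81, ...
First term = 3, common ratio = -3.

Sₙ = a(1 - rⁿ) / (1 - r)
S_7 = 3(1 - (-3)^7) / (1 - (-3))
S_7 = 3(1 - (-2187)) / (4)
S_7 = 1641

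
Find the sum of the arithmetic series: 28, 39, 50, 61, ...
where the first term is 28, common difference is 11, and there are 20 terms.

Sₙ = n/2 × (first + last)
Last term = a + (n-1)d = 28 + (20-1)×11 = 237
S_20 = 20/2 × (28 + 237)
S_20 = 20/2 × 265 = 2650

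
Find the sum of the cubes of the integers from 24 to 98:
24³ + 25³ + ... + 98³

Use ∑_{k=1}^{n} k³ = [n(n+1)/2]², then subtract the first 23 terms.
∑_{k=1}^{98} k³ = [98×99/2]² = 4851² = 23532201
∑_{k=1}^{23} k³ = [23×24/2]² = 276² = 76176
∑_{k=24}^{98} k³ = 23532201 - 76176 = 23456025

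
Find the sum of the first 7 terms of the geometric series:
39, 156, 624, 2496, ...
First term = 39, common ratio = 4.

Sₙ = a(1 - rⁿ) / (1 - r)
S_7 = 39(1 - 4^7) / (1 - 4)
S_7 = 39(1 - 16384) / (-3)
S_7 = 212979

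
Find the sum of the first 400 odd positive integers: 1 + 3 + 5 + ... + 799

Sum of first n odd numbers = n²
= 400²
= 160000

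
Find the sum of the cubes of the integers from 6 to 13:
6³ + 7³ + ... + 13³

Use ∑_{k=1}^{n} k³ = [n(n+1)/2]², then subtract the first 5 terms.
∑_{k=1}^{13} k³ = [13×14/2]² = 91² = 8281
∑_{k=1}^{5} k³ = [5×6/2]² = 15² = 225
∑_{k=6}^{13} k³ = 8281 - 225 = 8056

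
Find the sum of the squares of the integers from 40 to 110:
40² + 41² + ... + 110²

Use ∑_{k=1}^{n} k² = n(n+1)(2n+1)/6, then subtract the first 39 terms.
∑_{k=1}^{110} k² = 110×111×221/6 = 449735
∑_{k=1}^{39} k² = 39×40×79/6 = 20540
∑_{k=40}^{110} k² = 449735 - 20540 = 429195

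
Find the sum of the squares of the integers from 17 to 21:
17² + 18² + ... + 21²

Use ∑_{k=1}^{n} k² = n(n+1)(2n+1)/6, then subtract the first 16 terms.
∑_{k=1}^{21} k² = 21×22×43/6 = 3311
∑_{k=1}^{16} k² = 16×17×33/6 = 1496
∑_{k=17}^{21} k² = 3311 - 1496 = 1815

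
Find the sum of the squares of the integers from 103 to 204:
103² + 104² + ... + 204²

Use ∑_{k=1}^{n} k² = n(n+1)(2n+1)/6, then subtract the first 102 terms.
∑_{k=1}^{204} k² = 204×205×409/6 = 2850730
∑_{k=1}^{102} k² = 102×103×205/6 = 358955
∑_{k=103}^{204} k² = 2850730 - 358955 = 2491775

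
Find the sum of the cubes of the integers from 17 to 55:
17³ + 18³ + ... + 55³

Use ∑_{k=1}^{n} k³ = [n(n+1)/2]², then subtract the first 16 terms.
∑_{k=1}^{55} k³ = [55×56/2]² = 1540² = 2371600
∑_{k=1}^{16} k³ = [16×17/2]² = 136² = 18496
∑_{k=17}^{55} k³ = 2371600 - 18496 = 2353104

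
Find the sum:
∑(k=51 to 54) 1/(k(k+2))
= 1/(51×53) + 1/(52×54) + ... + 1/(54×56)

Partial fractions: 1/(k(k+2)) = (1/2)[1/k - 1/(k+2)]
Telescoping leaves the first two and last two terms:
= (1/2)[1/51 + 1/52 - 1/55 - 1/56]
= 5717/4084080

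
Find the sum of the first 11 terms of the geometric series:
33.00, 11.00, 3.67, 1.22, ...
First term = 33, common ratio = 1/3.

Sₙ = a(1 - rⁿ) / (1 - r)
S_11 = 33(1 - (1/3)^11) / (1 - (1/3))
S_11 = 33(1 - (1/177147)) / (2/3)
S_11 = 974303/19683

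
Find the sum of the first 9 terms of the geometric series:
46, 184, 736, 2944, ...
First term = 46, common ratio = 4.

Sₙ = a(1 - rⁿ) / (1 - r)
S_9 = 46(1 - 4^9) / (1 - 4)
S_9 = 46(1 - 262144) / (-3)
S_9 = 4019526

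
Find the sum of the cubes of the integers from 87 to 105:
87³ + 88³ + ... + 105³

Use ∑_{k=1}^{n} k³ = [n(n+1)/2]², then subtract the first 86 terms.
∑_{k=1}^{105} k³ = [105×106/2]² = 5565² = 30969225
∑_{k=1}^{86} k³ = [86×87/2]² = 3741² = 13995081
∑_{k=87}^{105} k³ = 30969225 - 13995081 = 16974144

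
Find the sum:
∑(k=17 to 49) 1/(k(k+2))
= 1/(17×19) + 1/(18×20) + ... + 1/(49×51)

Partial fractions: 1/(k(k+2)) = (1/2)[1/k - 1/(k+2)]
Telescoping leaves the first two and last two terms:
= (1/2)[1/17 + 1/18 - 1/50 - 1/51]
= 143/3825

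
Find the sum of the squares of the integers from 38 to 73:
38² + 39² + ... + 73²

Use ∑_{k=1}^{n} k² = n(n+1)(2n+1)/6, then subtract the first 37 terms.
∑_{k=1}^{73} k² = 73×74×147/6 = 132349
∑_{k=1}^{37} k² = 37×38×75/6 = 17575
∑_{k=38}^{73} k² = 132349 - 17575 = 114774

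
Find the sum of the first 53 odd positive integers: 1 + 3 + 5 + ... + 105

Sum of first n odd numbers = n²
= 53²
= 2809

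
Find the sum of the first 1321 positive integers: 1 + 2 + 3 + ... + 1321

Formula: ∑k = n(n+1)/2
= 1321×1322/2
= 1746362/2
= 873181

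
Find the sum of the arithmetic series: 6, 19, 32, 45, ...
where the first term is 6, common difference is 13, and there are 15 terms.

Sₙ = n/2 × (first + last)
Last term = a + (n-1)d = 6 + (15-1)×13 = 188
S_15 = 15/2 × (6 + 188)
S_15 = 15/2 × 194 = 1455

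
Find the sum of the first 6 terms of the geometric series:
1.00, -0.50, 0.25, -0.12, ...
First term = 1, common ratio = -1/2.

Sₙ = a(1 - rⁿ) / (1 - r)
S_6 = 1(1 - (-1/2)^6) / (1 - (-1/2))
S_6 = 1(1 - (1/64)) / (3/2)
S_6 = 21/32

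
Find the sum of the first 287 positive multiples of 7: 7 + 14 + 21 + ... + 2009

Factor out 7: = 7(1 + 2 + ... + 287) = 7 × n(n+1)/2
= 7 × 287×288/2
= 7 × 41328
= 289296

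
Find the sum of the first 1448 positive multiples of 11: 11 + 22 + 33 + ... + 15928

Factor out 11: = 11(1 + 2 + ... + 1448) = 11 × n(n+1)/2
= 11 × 1448×1449/2
= 11 × 1049076
= 11539836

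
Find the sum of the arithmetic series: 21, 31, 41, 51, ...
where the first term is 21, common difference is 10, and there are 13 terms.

Sₙ = n/2 × (first + last)
Last term = a + (n-1)d = 21 + (13-1)×10 = 141
S_13 = 13/2 × (21 + 141)
S_13 = 13/2 × 162 = 1053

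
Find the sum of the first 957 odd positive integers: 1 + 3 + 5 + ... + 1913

Sum of first n odd numbers = n²
= 957²
= 915849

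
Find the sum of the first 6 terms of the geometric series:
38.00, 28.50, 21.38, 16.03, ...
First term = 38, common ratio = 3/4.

Sₙ = a(1 - rⁿ) / (1 - r)
S_6 = 38(1 - (3/4)^6) / (1 - (3/4))
S_6 = 38(1 - (729/4096)) / (1/4)
S_6 = 63973/512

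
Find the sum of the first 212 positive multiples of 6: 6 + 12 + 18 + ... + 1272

Factor out 6: = 6(1 + 2 + ... + 212) = 6 × n(n+1)/2
= 6 × 212×213/2
= 6 × 22578
= 135468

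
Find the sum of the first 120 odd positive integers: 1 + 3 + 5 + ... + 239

Sum of first n odd numbers = n²
= 120²
= 14400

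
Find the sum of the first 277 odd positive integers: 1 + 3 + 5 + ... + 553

Sum of first n odd numbers = n²
= 277²
= 76729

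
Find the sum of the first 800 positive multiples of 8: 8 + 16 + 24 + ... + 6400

Factor out 8: = 8(1 + 2 + ... + 800) = 8 × n(n+1)/2
= 8 × 800×801/2
= 8 × 320400
= 2563200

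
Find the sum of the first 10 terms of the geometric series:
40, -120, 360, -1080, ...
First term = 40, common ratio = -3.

Sₙ = a(1 - rⁿ) / (1 - r)
S_10 = 40(1 - (-3)^10) / (1 - (-3))
S_10 = 40(1 - 59049) / (4)
S_10 = -590480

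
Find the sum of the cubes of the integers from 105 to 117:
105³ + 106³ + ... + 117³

Use ∑_{k=1}^{n} k³ = [n(n+1)/2]², then subtract the first 104 terms.
∑_{k=1}^{117} k³ = [117×118/2]² = 6903² = 47651409
∑_{k=1}^{104} k³ = [104×105/2]² = 5460² = 29811600
∑_{k=105}^{117} k³ = 47651409 - 29811600 = 17839809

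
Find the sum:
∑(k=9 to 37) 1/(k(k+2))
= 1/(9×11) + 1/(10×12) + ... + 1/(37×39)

Partial fractions: 1/(k(k+2)) = (1/2)[1/k - 1/(k+2)]
Telescoping leaves the first two and last two terms:
= (1/2)[1/9 + 1/10 - 1/38 - 1/39]
= 1769/22230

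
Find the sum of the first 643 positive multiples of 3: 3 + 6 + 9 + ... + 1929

Factor out 3: = 3(1 + 2 + ... + 643) = 3 × n(n+1)/2
= 3 × 643×644/2
= 3 × 207046
= 621138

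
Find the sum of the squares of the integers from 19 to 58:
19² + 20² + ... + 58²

Use ∑_{k=1}^{n} k² = n(n+1)(2n+1)/6, then subtract the first 18 terms.
∑_{k=1}^{58} k² = 58×59×117/6 = 66729
∑_{k=1}^{18} k² = 18×19×37/6 = 2109
∑_{k=19}^{58} k² = 66729 - 2109 = 64620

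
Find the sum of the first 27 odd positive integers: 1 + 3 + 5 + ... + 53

Sum of first n odd numbers = n²
= 27²
= 729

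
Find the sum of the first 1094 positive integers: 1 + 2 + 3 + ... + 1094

Formula: ∑k = n(n+1)/2
= 1094×1095/2
= 1197930/2
= 598965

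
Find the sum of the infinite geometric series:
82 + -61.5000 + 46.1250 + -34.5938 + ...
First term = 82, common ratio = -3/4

For |r| < 1, S = a / (1 - r)
S = 82 / (1 - (-3/4))
S = 82 / (7/4)
S = 328/7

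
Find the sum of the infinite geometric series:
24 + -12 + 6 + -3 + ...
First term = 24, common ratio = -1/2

For |r| < 1, S = a / (1 - r)
S = 24 / (1 - (-1/2))
S = 24 / (3/2)
S = 16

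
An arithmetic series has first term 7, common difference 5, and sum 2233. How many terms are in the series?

Using S = n/2 × [2a + (n-1)d]
2233 = n/2 × [2(7) + (n-1)(5)]
2233 = n/2 × [14 + 5n - 5]
4466 = n × [9 + 5n]
5n² + (9)n - 4466 = 0
Discriminant: Δ = (9)² - 4(5)(-4466) = 81 + 89320 = 89401
√Δ = 299
n = [-(9) + √Δ] / (2·5) = (-9 + 299) / 10 = 290 / 10 = 29
(The negative root is discarded since n must be a positive integer.)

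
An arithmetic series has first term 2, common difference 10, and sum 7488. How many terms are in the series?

Using S = n/2 × [2a + (n-1)d]
7488 = n/2 × [2(2) + (n-1)(10)]
7488 = n/2 × [4 + 10n - 10]
14976 = n × [-6 + 10n]
10n² + (-6)n - 14976 = 0
Discriminant: Δ = (-6)² - 4(10)(-14976) = 36 + 599040 = 599076
√Δ = 774
n = [-(-6) + √Δ] / (2·10) = (6 + 774) / 20 = 780 / 20 = 39
(The negative root is discarded since n must be a positive integer.)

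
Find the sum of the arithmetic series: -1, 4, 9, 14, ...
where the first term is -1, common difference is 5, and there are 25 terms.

Sₙ = n/2 × (first + last)
Last term = a + (n-1)d = -1 + (25-1)×5 = 119
S_25 = 25/2 × (-1 + 119)
S_25 = 25/2 × 118 = 1475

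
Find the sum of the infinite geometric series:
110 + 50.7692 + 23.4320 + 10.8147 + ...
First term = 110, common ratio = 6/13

For |r| < 1, S = a / (1 - r)
S = 110 / (1 - (6/13))
S = 110 / (7/13)
S = 1430/7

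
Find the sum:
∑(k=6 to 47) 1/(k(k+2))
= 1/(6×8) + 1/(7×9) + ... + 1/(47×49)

Partial fractions: 1/(k(k+2)) = (1/2)[1/k - 1/(k+2)]
Telescoping leaves the first two and last two terms:
= (1/2)[1/6 + 1/7 - 1/48 - 1/49]
= 631/4704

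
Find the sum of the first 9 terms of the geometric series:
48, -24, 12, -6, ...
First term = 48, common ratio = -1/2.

Sₙ = a(1 - rⁿ) / (1 - r)
S_9 = 48(1 - (-1/2)^9) / (1 - (-1/2))
S_9 = 48(1 - (-1/512)) / (3/2)
S_9 = 513/16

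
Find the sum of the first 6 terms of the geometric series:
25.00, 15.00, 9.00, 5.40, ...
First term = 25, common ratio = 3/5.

Sₙ = a(1 - rⁿ) / (1 - r)
S_6 = 25(1 - (3/5)^6) / (1 - (3/5))
S_6 = 25(1 - (729/15625)) / (2/5)
S_6 = 7448/125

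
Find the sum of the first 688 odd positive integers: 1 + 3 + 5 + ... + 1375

Sum of first n odd numbers = n²
= 688²
= 473344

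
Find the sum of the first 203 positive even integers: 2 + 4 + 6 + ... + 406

Sum of first n even numbers = n(n+1)
= 203×204
= 41412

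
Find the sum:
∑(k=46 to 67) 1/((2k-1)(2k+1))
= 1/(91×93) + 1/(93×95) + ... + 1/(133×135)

Partial fractions: 1/((2k-1)(2k+1)) = (1/2)[1/(2k-1) - 1/(2k+1)]
The series telescopes:
= (1/2)[1/91 - 1/135]
= 22/12285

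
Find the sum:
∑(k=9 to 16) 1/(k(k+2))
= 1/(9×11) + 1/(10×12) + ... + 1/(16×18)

Partial fractions: 1/(k(k+2)) = (1/2)[1/k - 1/(k+2)]
Telescoping leaves the first two and last two terms:
= (1/2)[1/9 + 1/10 - 1/17 - 1/18]
= 37/765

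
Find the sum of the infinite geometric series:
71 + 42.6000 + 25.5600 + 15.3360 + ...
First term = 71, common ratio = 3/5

For |r| < 1, S = a / (1 - r)
S = 71 / (1 - (3/5))
S = 71 / (2/5)
S = 355/2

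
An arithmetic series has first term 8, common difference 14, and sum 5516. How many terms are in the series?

Using S = n/2 × [2a + (n-1)d]
5516 = n/2 × [2(8) + (n-1)(14)]
5516 = n/2 × [16 + 14n - 14]
11032 = n × [2 + 14n]
14n² + (2)n - 11032 = 0
Discriminant: Δ = (2)² - 4(14)(-11032) = 4 + 617792 = 617796
√Δ = 786
n = [-(2) + √Δ] / (2·14) = (-2 + 786) / 28 = 784 / 28 = 28
(The negative root is discarded since n must be a positive integer.)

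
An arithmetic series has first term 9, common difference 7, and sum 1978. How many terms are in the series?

Using S = n/2 × [2a + (n-1)d]
1978 = n/2 × [2(9) + (n-1)(7)]
1978 = n/2 × [18 + 7n - 7]
3956 = n × [11 + 7n]
7n² + (11)n - 3956 = 0
Discriminant: Δ = (11)² - 4(7)(-3956) = 121 + 110768 = 110889
√Δ = 333
n = [-(11) + √Δ] / (2·7) = (-11 + 333) / 14 = 322 / 14 = 23
(The negative root is discarded since n must be a positive integer.)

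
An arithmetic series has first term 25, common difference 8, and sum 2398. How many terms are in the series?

Using S = n/2 × [2a + (n-1)d]
2398 = n/2 × [2(25) + (n-1)(8)]
2398 = n/2 × [50 + 8n - 8]
4796 = n × [42 + 8n]
8n² + (42)n - 4796 = 0
Discriminant: Δ = (42)² - 4(8)(-4796) = 1764 + 153472 = 155236
√Δ = 394
n = [-(42) + √Δ] / (2·8) = (-42 + 394) / 16 = 352 / 16 = 22
(The negative root is discarded since n must be a positive integer.)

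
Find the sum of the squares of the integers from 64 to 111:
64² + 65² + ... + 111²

Use ∑_{k=1}^{n} k² = n(n+1)(2n+1)/6, then subtract the first 63 terms.
∑_{k=1}^{111} k² = 111×112×223/6 = 462056
∑_{k=1}^{63} k² = 63×64×127/6 = 85344
∑_{k=64}^{111} k² = 462056 - 85344 = 376712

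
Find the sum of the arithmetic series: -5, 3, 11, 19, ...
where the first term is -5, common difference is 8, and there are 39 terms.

Sₙ = n/2 × (first + last)
Last term = a + (n-1)d = -5 + (39-1)×8 = 299
S_39 = 39/2 × (-5 + 299)
S_39 = 39/2 × 294 = 5733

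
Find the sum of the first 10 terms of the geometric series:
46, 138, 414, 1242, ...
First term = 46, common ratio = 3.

Sₙ = a(1 - rⁿ) / (1 - r)
S_10 = 46(1 - 3^10) / (1 - 3)
S_10 = 46(1 - 59049) / (-2)
S_10 = 1358104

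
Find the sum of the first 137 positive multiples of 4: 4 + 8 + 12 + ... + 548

Factor out 4: = 4(1 + 2 + ... + 137) = 4 × n(n+1)/2
= 4 × 137×138/2
= 4 × 9453
= 37812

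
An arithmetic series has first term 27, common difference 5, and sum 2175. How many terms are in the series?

Using S = n/2 × [2a + (n-1)d]
2175 = n/2 × [2(27) + (n-1)(5)]
2175 = n/2 × [54 + 5n - 5]
4350 = n × [49 + 5n]
5n² + (49)n - 4350 = 0
Discriminant: Δ = (49)² - 4(5)(-4350) = 2401 + 87000 = 89401
√Δ = 299
n = [-(49) + √Δ] / (2·5) = (-49 + 299) / 10 = 250 / 10 = 25
(The negative root is discarded since n must be a positive integer.)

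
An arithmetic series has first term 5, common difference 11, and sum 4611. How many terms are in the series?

Using S = n/2 × [2a + (n-1)d]
4611 = n/2 × [2(5) + (n-1)(11)]
4611 = n/2 × [10 + 11n - 11]
9222 = n × [-1 + 11n]
11n² + (-1)n - 9222 = 0
Discriminant: Δ = (-1)² - 4(11)(-9222) = 1 + 405768 = 405769
√Δ = 637
n = [-(-1) + √Δ] / (2·11) = (1 + 637) / 22 = 638 / 22 = 29
(The negative root is discarded since n must be a positive integer.)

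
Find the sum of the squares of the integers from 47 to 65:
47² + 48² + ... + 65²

Use ∑_{k=1}^{n} k² = n(n+1)(2n+1)/6, then subtract the first 46 terms.
∑_{k=1}^{65} k² = 65×66×131/6 = 93665
∑_{k=1}^{46} k² = 46×47×93/6 = 33511
∑_{k=47}^{65} k² = 93665 - 33511 = 60154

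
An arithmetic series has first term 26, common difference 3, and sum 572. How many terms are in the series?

Using S = n/2 × [2a + (n-1)d]
572 = n/2 × [2(26) + (n-1)(3)]
572 = n/2 × [52 + 3n - 3]
1144 = n × [49 + 3n]
3n² + (49)n - 1144 = 0
Discriminant: Δ = (49)² - 4(3)(-1144) = 2401 + 13728 = 16129
√Δ = 127
n = [-(49) + √Δ] / (2·3) = (-49 + 127) / 6 = 78 / 6 = 13
(The negative root is discarded since n must be a positive integer.)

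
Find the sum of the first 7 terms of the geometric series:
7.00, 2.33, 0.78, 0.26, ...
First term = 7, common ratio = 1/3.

Sₙ = a(1 - rⁿ) / (1 - r)
S_7 = 7(1 - (1/3)^7) / (1 - (1/3))
S_7 = 7(1 - (1/2187)) / (2/3)
S_7 = 7651/729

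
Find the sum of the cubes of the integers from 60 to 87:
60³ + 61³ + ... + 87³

Use ∑_{k=1}^{n} k³ = [n(n+1)/2]², then subtract the first 59 terms.
∑_{k=1}^{87} k³ = [87×88/2]² = 3828² = 14653584
∑_{k=1}^{59} k³ = [59×60/2]² = 1770² = 3132900
∑_{k=60}^{87} k³ = 14653584 - 3132900 = 11520684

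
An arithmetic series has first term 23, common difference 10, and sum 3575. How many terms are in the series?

Using S = n/2 × [2a + (n-1)d]
3575 = n/2 × [2(23) + (n-1)(10)]
3575 = n/2 × [46 + 10n - 10]
7150 = n × [36 + 10n]
10n² + (36)n - 7150 = 0
Discriminant: Δ = (36)² - 4(10)(-7150) = 1296 + 286000 = 287296
√Δ = 536
n = [-(36) + √Δ] / (2·10) = (-36 + 536) / 20 = 500 / 20 = 25
(The negative root is discarded since n must be a positive integer.)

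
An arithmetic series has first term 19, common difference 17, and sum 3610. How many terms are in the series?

Using S = n/2 × [2a + (n-1)d]
3610 = n/2 × [2(19) + (n-1)(17)]
3610 = n/2 × [38 + 17n - 17]
7220 = n × [21 + 17n]
17n² + (21)n - 7220 = 0
Discriminant: Δ = (21)² - 4(17)(-7220) = 441 + 490960 = 491401
√Δ = 701
n = [-(21) + √Δ] / (2·17) = (-21 + 701) / 34 = 680 / 34 = 20
(The negative root is discarded since n must be a positive integer.)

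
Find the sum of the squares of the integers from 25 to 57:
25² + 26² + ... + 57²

Use ∑_{k=1}^{n} k² = n(n+1)(2n+1)/6, then subtract the first 24 terms.
∑_{k=1}^{57} k² = 57×58×115/6 = 63365
∑_{k=1}^{24} k² = 24×25×49/6 = 4900
∑_{k=25}^{57} k² = 63365 - 4900 = 58465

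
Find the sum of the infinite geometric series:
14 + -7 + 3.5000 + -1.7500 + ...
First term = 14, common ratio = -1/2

For |r| < 1, S = a / (1 - r)
S = 14 / (1 - (-1/2))
S = 14 / (3/2)
S = 28/3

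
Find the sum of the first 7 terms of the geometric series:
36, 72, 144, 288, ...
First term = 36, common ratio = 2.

Sₙ = a(1 - rⁿ) / (1 - r)
S_7 = 36(1 - 2^7) / (1 - 2)
S_7 = 36(1 - 128) / (-1)
S_7 = 4572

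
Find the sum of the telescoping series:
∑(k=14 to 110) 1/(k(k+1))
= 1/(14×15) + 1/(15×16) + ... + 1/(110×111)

Partial fractions: 1/(k(k+1)) = 1/k - 1/(k+1)
The series telescopes:
= (1/14 - 1/15) + (1/15 - 1/16) + ... + (1/110 - 1/111)
= 1/14 - 1/111
= 97/1554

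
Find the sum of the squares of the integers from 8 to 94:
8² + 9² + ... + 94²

Use ∑_{k=1}^{n} k² = n(n+1)(2n+1)/6, then subtract the first 7 terms.
∑_{k=1}^{94} k² = 94×95×189/6 = 281295
∑_{k=1}^{7} k² = 7×8×15/6 = 140
∑_{k=8}^{94} k² = 281295 - 140 = 281155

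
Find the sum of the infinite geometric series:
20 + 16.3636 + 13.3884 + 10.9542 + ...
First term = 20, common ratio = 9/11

For |r| < 1, S = a / (1 - r)
S = 20 / (1 - (9/11))
S = 20 / (2/11)
S = 110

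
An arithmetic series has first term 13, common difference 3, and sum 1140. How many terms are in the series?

Using S = n/2 × [2a + (n-1)d]
1140 = n/2 × [2(13) + (n-1)(3)]
1140 = n/2 × [26 + 3n - 3]
2280 = n × [23 + 3n]
3n² + (23)n - 2280 = 0
Discriminant: Δ = (23)² - 4(3)(-2280) = 529 + 27360 = 27889
√Δ = 167
n = [-(23) + √Δ] / (2·3) = (-23 + 167) / 6 = 144 / 6 = 24
(The negative root is discarded since n must be a positive integer.)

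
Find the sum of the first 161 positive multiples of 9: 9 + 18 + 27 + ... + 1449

Factor out 9: = 9(1 + 2 + ... + 161) = 9 × n(n+1)/2
= 9 × 161×162/2
= 9 × 13041
= 117369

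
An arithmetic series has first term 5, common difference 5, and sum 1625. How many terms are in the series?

Using S = n/2 × [2a + (n-1)d]
1625 = n/2 × [2(5) + (n-1)(5)]
1625 = n/2 × [10 + 5n - 5]
3250 = n × [5 + 5n]
5n² + (5)n - 3250 = 0
Discriminant: Δ = (5)² - 4(5)(-3250) = 25 + 65000 = 65025
√Δ = 255
n = [-(5) + √Δ] / (2·5) = (-5 + 255) / 10 = 250 / 10 = 25
(The negative root is discarded since n must be a positive integer.)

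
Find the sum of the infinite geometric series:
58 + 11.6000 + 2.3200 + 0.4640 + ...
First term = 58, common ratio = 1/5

For |r| < 1, S = a / (1 - r)
S = 58 / (1 - (1/5))
S = 58 / (4/5)
S = 145/2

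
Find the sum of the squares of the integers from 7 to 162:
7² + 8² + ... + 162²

Use ∑_{k=1}^{n} k² = n(n+1)(2n+1)/6, then subtract the first 6 terms.
∑_{k=1}^{162} k² = 162×163×325/6 = 1430325
∑_{k=1}^{6} k² = 6×7×13/6 = 91
∑_{k=7}^{162} k² = 1430325 - 91 = 1430234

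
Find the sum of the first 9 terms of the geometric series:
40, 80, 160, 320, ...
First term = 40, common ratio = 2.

Sₙ = a(1 - rⁿ) / (1 - r)
S_9 = 40(1 - 2^9) / (1 - 2)
S_9 = 40(1 - 512) / (-1)
S_9 = 20440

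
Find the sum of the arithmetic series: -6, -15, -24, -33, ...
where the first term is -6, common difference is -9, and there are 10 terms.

Sₙ = n/2 × (first + last)
Last term = a + (n-1)d = -6 + (10-1)×(-9) = -87
S_10 = 10/2 × (-6 + (-87))
S_10 = 10/2 × (-93) = -465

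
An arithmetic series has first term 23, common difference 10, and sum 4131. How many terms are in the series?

Using S = n/2 × [2a + (n-1)d]
4131 = n/2 × [2(23) + (n-1)(10)]
4131 = n/2 × [46 + 10n - 10]
8262 = n × [36 + 10n]
10n² + (36)n - 8262 = 0
Discriminant: Δ = (36)² - 4(10)(-8262) = 1296 + 330480 = 331776
√Δ = 576
n = [-(36) + √Δ] / (2·10) = (-36 + 576) / 20 = 540 / 20 = 27
(The negative root is discarded since n must be a positive integer.)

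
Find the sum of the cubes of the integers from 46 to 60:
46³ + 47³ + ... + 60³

Use ∑_{k=1}^{n} k³ = [n(n+1)/2]², then subtract the first 45 terms.
∑_{k=1}^{60} k³ = [60×61/2]² = 1830² = 3348900
∑_{k=1}^{45} k³ = [45×46/2]² = 1035² = 1071225
∑_{k=46}^{60} k³ = 3348900 - 1071225 = 2277675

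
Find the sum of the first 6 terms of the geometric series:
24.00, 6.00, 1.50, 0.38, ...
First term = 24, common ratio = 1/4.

Sₙ = a(1 - rⁿ) / (1 - r)
S_6 = 24(1 - (1/4)^6) / (1 - (1/4))
S_6 = 24(1 - (1/4096)) / (3/4)
S_6 = 4095/128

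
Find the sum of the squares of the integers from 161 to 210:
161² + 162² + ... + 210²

Use ∑_{k=1}^{n} k² = n(n+1)(2n+1)/6, then subtract the first 160 terms.
∑_{k=1}^{210} k² = 210×211×421/6 = 3109085
∑_{k=1}^{160} k² = 160×161×321/6 = 1378160
∑_{k=161}^{210} k² = 3109085 - 1378160 = 1730925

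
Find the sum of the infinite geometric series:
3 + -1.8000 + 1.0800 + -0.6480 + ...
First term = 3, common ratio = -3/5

For |r| < 1, S = a / (1 - r)
S = 3 / (1 - (-3/5))
S = 3 / (8/5)
S = 15/8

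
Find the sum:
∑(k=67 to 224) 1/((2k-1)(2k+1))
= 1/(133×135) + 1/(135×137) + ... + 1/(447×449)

Partial fractions: 1/((2k-1)(2k+1)) = (1/2)[1/(2k-1) - 1/(2k+1)]
The series telescopes:
= (1/2)[1/133 - 1/449]
= 158/59717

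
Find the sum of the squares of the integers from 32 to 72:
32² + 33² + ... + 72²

Use ∑_{k=1}^{n} k² = n(n+1)(2n+1)/6, then subtract the first 31 terms.
∑_{k=1}^{72} k² = 72×73×145/6 = 127020
∑_{k=1}^{31} k² = 31×32×63/6 = 10416
∑_{k=32}^{72} k² = 127020 - 10416 = 116604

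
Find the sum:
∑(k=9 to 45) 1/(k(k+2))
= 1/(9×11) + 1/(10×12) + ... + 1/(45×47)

Partial fractions: 1/(k(k+2)) = (1/2)[1/k - 1/(k+2)]
Telescoping leaves the first two and last two terms:
= (1/2)[1/9 + 1/10 - 1/46 - 1/47]
= 8177/97290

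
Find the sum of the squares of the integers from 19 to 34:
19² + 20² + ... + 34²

Use ∑_{k=1}^{n} k² = n(n+1)(2n+1)/6, then subtract the first 18 terms.
∑_{k=1}^{34} k² = 34×35×69/6 = 13685
∑_{k=1}^{18} k² = 18×19×37/6 = 2109
∑_{k=19}^{34} k² = 13685 - 2109 = 11576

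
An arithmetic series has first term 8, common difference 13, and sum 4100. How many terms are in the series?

Using S = n/2 × [2a + (n-1)d]
4100 = n/2 × [2(8) + (n-1)(13)]
4100 = n/2 × [16 + 13n - 13]
8200 = n × [3 + 13n]
13n² + (3)n - 8200 = 0
Discriminant: Δ = (3)² - 4(13)(-8200) = 9 + 426400 = 426409
√Δ = 653
n = [-(3) + √Δ] / (2·13) = (-3 + 653) / 26 = 650 / 26 = 25
(The negative root is discarded since n must be a positive integer.)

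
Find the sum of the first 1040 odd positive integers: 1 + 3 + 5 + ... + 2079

Sum of first n odd numbers = n²
= 1040²
= 1081600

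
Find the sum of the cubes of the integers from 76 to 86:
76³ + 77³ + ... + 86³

Use ∑_{k=1}^{n} k³ = [n(n+1)/2]², then subtract the first 75 terms.
∑_{k=1}^{86} k³ = [86×87/2]² = 3741² = 13995081
∑_{k=1}^{75} k³ = [75×76/2]² = 2850² = 8122500
∑_{k=76}^{86} k³ = 13995081 - 8122500 = 5872581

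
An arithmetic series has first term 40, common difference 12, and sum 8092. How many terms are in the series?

Using S = n/2 × [2a + (n-1)d]
8092 = n/2 × [2(40) + (n-1)(12)]
8092 = n/2 × [80 + 12n - 12]
16184 = n × [68 + 12n]
12n² + (68)n - 16184 = 0
Discriminant: Δ = (68)² - 4(12)(-16184) = 4624 + 776832 = 781456
√Δ = 884
n = [-(68) + √Δ] / (2·12) = (-68 + 884) / 24 = 816 / 24 = 34
(The negative root is discarded since n must be a positive integer.)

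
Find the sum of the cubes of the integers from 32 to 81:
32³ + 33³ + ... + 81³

Use ∑_{k=1}^{n} k³ = [n(n+1)/2]², then subtract the first 31 terms.
∑_{k=1}^{81} k³ = [81×82/2]² = 3321² = 11029041
∑_{k=1}^{31} k³ = [31×32/2]² = 496² = 246016
∑_{k=32}^{81} k³ = 11029041 - 246016 = 10783025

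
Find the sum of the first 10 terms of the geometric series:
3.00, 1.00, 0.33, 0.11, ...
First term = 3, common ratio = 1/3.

Sₙ = a(1 - rⁿ) / (1 - r)
S_10 = 3(1 - (1/3)^10) / (1 - (1/3))
S_10 = 3(1 - (1/59049)) / (2/3)
S_10 = 29524/6561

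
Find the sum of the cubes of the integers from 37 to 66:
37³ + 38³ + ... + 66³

Use ∑_{k=1}^{n} k³ = [n(n+1)/2]², then subtract the first 36 terms.
∑_{k=1}^{66} k³ = [66×67/2]² = 2211² = 4888521
∑_{k=1}^{36} k³ = [36×37/2]² = 666² = 443556
∑_{k=37}^{66} k³ = 4888521 - 443556 = 4444965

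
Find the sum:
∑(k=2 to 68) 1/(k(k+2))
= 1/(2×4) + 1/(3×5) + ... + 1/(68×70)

Partial fractions: 1/(k(k+2)) = (1/2)[1/k - 1/(k+2)]
Telescoping leaves the first two and last two terms:
= (1/2)[1/2 + 1/3 - 1/69 - 1/70]
= 1943/4830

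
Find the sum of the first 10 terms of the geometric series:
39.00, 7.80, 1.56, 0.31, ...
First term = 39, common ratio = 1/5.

Sₙ = a(1 - rⁿ) / (1 - r)
S_10 = 39(1 - (1/5)^10) / (1 - (1/5))
S_10 = 39(1 - (1/9765625)) / (4/5)
S_10 = 95214834/1953125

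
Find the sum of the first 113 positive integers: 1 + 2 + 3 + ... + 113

Formula: ∑k = n(n+1)/2
= 113×114/2
= 12882/2
= 6441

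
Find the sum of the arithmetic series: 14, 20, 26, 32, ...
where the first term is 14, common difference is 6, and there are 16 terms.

Sₙ = n/2 × (first + last)
Last term = a + (n-1)d = 14 + (16-1)×6 = 104
S_16 = 16/2 × (14 + 104)
S_16 = 16/2 × 118 = 944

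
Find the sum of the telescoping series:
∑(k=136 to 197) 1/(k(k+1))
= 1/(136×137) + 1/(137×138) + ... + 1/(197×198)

Partial fractions: 1/(k(k+1)) = 1/k - 1/(k+1)
The series telescopes:
= (1/136 - 1/137) + (1/137 - 1/138) + ... + (1/197 - 1/198)
= 1/136 - 1/198
= 31/13464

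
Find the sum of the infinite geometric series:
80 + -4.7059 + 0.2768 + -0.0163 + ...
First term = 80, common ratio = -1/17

For |r| < 1, S = a / (1 - r)
S = 80 / (1 - (-1/17))
S = 80 / (18/17)
S = 680/9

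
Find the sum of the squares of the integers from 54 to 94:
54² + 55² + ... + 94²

Use ∑_{k=1}^{n} k² = n(n+1)(2n+1)/6, then subtract the first 53 terms.
∑_{k=1}^{94} k² = 94×95×189/6 = 281295
∑_{k=1}^{53} k² = 53×54×107/6 = 51039
∑_{k=54}^{94} k² = 281295 - 51039 = 230256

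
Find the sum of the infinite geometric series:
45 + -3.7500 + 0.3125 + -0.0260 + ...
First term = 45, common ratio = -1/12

For |r| < 1, S = a / (1 - r)
S = 45 / (1 - (-1/12))
S = 45 / (13/12)
S = 540/13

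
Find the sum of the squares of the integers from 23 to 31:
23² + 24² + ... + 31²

Use ∑_{k=1}^{n} k² = n(n+1)(2n+1)/6, then subtract the first 22 terms.
∑_{k=1}^{31} k² = 31×32×63/6 = 10416
∑_{k=1}^{22} k² = 22×23×45/6 = 3795
∑_{k=23}^{31} k² = 10416 - 3795 = 6621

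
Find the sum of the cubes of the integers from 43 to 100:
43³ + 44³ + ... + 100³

Use ∑_{k=1}^{n} k³ = [n(n+1)/2]², then subtract the first 42 terms.
∑_{k=1}^{100} k³ = [100×101/2]² = 5050² = 25502500
∑_{k=1}^{42} k³ = [42×43/2]² = 903² = 815409
∑_{k=43}^{100} k³ = 25502500 - 815409 = 24687091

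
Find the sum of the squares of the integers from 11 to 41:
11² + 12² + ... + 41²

Use ∑_{k=1}^{n} k² = n(n+1)(2n+1)/6, then subtract the first 10 terms.
∑_{k=1}^{41} k² = 41×42×83/6 = 23821
∑_{k=1}^{10} k² = 10×11×21/6 = 385
∑_{k=11}^{41} k² = 23821 - 385 = 23436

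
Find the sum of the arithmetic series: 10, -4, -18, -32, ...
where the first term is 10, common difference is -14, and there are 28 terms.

Sₙ = n/2 × (first + last)
Last term = a + (n-1)d = 10 + (28-1)×(-14) = -368
S_28 = 28/2 × (10 + (-368))
S_28 = 28/2 × (-358) = -5012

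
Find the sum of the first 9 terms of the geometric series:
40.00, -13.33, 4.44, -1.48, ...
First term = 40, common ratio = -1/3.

Sₙ = a(1 - rⁿ) / (1 - r)
S_9 = 40(1 - (-1/3)^9) / (1 - (-1/3))
S_9 = 40(1 - (-1/19683)) / (4/3)
S_9 = 196840/6561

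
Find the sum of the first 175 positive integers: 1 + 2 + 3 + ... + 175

Formula: ∑k = n(n+1)/2
= 175×176/2
= 30800/2
= 15400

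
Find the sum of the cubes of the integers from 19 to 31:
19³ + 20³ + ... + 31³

Use ∑_{k=1}^{n} k³ = [n(n+1)/2]², then subtract the first 18 terms.
∑_{k=1}^{31} k³ = [31×32/2]² = 496² = 246016
∑_{k=1}^{18} k³ = [18×19/2]² = 171² = 29241
∑_{k=19}^{31} k³ = 246016 - 29241 = 216775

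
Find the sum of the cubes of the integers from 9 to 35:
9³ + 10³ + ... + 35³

Use ∑_{k=1}^{n} k³ = [n(n+1)/2]², then subtract the first 8 terms.
∑_{k=1}^{35} k³ = [35×36/2]² = 630² = 396900
∑_{k=1}^{8} k³ = [8×9/2]² = 36² = 1296
∑_{k=9}^{35} k³ = 396900 - 1296 = 395604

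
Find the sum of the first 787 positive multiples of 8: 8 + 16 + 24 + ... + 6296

Factor out 8: = 8(1 + 2 + ... + 787) = 8 × n(n+1)/2
= 8 × 787×788/2
= 8 × 310078
= 2480624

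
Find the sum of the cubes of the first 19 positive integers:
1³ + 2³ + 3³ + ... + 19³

Formula: ∑k³ = [n(n+1)/2]²
= [19×20/2]²
= 190²
= 36100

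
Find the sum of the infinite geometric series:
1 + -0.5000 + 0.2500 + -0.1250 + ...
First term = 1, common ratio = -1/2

For |r| < 1, S = a / (1 - r)
S = 1 / (1 - (-1/2))
S = 1 / (3/2)
S = 2/3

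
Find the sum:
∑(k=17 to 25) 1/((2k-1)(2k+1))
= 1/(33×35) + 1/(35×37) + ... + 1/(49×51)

Partial fractions: 1/((2k-1)(2k+1)) = (1/2)[1/(2k-1) - 1/(2k+1)]
The series telescopes:
= (1/2)[1/33 - 1/51]
= 1/187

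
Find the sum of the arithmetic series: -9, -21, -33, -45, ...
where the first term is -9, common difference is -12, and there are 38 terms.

Sₙ = n/2 × (first + last)
Last term = a + (n-1)d = -9 + (38-1)×(-12) = -453
S_38 = 38/2 × (-9 + (-453))
S_38 = 38/2 × (-462) = -8778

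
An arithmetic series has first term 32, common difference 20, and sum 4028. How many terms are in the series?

Using S = n/2 × [2a + (n-1)d]
4028 = n/2 × [2(32) + (n-1)(20)]
4028 = n/2 × [64 + 20n - 20]
8056 = n × [44 + 20n]
20n² + (44)n - 8056 = 0
Discriminant: Δ = (44)² - 4(20)(-8056) = 1936 + 644480 = 646416
√Δ = 804
n = [-(44) + √Δ] / (2·20) = (-44 + 804) / 40 = 760 / 40 = 19
(The negative root is discarded since n must be a positive integer.)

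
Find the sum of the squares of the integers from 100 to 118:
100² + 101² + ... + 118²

Use ∑_{k=1}^{n} k² = n(n+1)(2n+1)/6, then subtract the first 99 terms.
∑_{k=1}^{118} k² = 118×119×237/6 = 554659
∑_{k=1}^{99} k² = 99×100×199/6 = 328350
∑_{k=100}^{118} k² = 554659 - 328350 = 226309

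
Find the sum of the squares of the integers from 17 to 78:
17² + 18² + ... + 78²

Use ∑_{k=1}^{n} k² = n(n+1)(2n+1)/6, then subtract the first 16 terms.
∑_{k=1}^{78} k² = 78×79×157/6 = 161239
∑_{k=1}^{16} k² = 16×17×33/6 = 1496
∑_{k=17}^{78} k² = 161239 - 1496 = 159743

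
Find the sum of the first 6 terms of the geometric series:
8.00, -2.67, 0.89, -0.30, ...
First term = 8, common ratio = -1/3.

Sₙ = a(1 - rⁿ) / (1 - r)
S_6 = 8(1 - (-1/3)^6) / (1 - (-1/3))
S_6 = 8(1 - (1/729)) / (4/3)
S_6 = 1456/243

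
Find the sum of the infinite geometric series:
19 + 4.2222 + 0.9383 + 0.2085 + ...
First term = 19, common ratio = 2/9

For |r| < 1, S = a / (1 - r)
S = 19 / (1 - (2/9))
S = 19 / (7/9)
S = 171/7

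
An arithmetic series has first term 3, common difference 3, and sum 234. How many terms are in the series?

Using S = n/2 × [2a + (n-1)d]
234 = n/2 × [2(3) + (n-1)(3)]
234 = n/2 × [6 + 3n - 3]
468 = n × [3 + 3n]
3n² + (3)n - 468 = 0
Discriminant: Δ = (3)² - 4(3)(-468) = 9 + 5616 = 5625
√Δ = 75
n = [-(3) + √Δ] / (2·3) = (-3 + 75) / 6 = 72 / 6 = 12
(The negative root is discarded since n must be a positive integer.)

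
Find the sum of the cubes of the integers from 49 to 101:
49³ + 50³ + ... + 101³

Use ∑_{k=1}^{n} k³ = [n(n+1)/2]², then subtract the first 48 terms.
∑_{k=1}^{101} k³ = [101×102/2]² = 5151² = 26532801
∑_{k=1}^{48} k³ = [48×49/2]² = 1176² = 1382976
∑_{k=49}^{101} k³ = 26532801 - 1382976 = 25149825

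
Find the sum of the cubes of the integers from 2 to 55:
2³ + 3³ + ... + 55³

Use ∑_{k=1}^{n} k³ = [n(n+1)/2]², then subtract the first 1 terms.
∑_{k=1}^{55} k³ = [55×56/2]² = 1540² = 2371600
∑_{k=1}^{1} k³ = [1×2/2]² = 1² = 1
∑_{k=2}^{55} k³ = 2371600 - 1 = 2371599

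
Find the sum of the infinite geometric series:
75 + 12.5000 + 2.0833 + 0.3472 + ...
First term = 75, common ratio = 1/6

For |r| < 1, S = a / (1 - r)
S = 75 / (1 - (1/6))
S = 75 / (5/6)
S = 90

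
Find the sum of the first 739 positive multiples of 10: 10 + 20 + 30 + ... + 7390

Factor out 10: = 10(1 + 2 + ... + 739) = 10 × n(n+1)/2
= 10 × 739×740/2
= 10 × 273430
= 2734300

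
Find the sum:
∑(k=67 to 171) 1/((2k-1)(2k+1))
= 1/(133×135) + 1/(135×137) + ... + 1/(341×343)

Partial fractions: 1/((2k-1)(2k+1)) = (1/2)[1/(2k-1) - 1/(2k+1)]
The series telescopes:
= (1/2)[1/133 - 1/343]
= 15/6517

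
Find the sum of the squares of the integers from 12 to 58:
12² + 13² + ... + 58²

Use ∑_{k=1}^{n} k² = n(n+1)(2n+1)/6, then subtract the first 11 terms.
∑_{k=1}^{58} k² = 58×59×117/6 = 66729
∑_{k=1}^{11} k² = 11×12×23/6 = 506
∑_{k=12}^{58} k² = 66729 - 506 = 66223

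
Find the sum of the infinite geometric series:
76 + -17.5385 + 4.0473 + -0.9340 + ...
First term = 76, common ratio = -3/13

For |r| < 1, S = a / (1 - r)
S = 76 / (1 - (-3/13))
S = 76 / (16/13)
S = 247/4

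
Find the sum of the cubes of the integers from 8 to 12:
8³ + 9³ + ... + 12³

Use ∑_{k=1}^{n} k³ = [n(n+1)/2]², then subtract the first 7 terms.
∑_{k=1}^{12} k³ = [12×13/2]² = 78² = 6084
∑_{k=1}^{7} k³ = [7×8/2]² = 28² = 784
∑_{k=8}^{12} k³ = 6084 - 784 = 5300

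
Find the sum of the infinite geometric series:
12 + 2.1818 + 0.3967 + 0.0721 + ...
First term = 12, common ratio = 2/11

For |r| < 1, S = a / (1 - r)
S = 12 / (1 - (2/11))
S = 12 / (9/11)
S = 44/3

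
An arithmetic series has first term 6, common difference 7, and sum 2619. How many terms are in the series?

Using S = n/2 × [2a + (n-1)d]
2619 = n/2 × [2(6) + (n-1)(7)]
2619 = n/2 × [12 + 7n - 7]
5238 = n × [5 + 7n]
7n² + (5)n - 5238 = 0
Discriminant: Δ = (5)² - 4(7)(-5238) = 25 + 146664 = 146689
√Δ = 383
n = [-(5) + √Δ] / (2·7) = (-5 + 383) / 14 = 378 / 14 = 27
(The negative root is discarded since n must be a positive integer.)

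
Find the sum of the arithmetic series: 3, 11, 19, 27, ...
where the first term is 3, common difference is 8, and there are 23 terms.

Sₙ = n/2 × (first + last)
Last term = a + (n-1)d = 3 + (23-1)×8 = 179
S_23 = 23/2 × (3 + 179)
S_23 = 23/2 × 182 = 2093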